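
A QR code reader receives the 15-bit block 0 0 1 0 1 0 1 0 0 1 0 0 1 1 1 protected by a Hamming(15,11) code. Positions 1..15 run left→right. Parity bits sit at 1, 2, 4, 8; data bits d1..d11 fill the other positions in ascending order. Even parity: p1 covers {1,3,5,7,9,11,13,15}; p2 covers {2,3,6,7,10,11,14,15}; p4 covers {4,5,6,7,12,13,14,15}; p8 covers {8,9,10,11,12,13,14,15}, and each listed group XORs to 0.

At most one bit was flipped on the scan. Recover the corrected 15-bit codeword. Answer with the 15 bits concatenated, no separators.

s1 (pos 1,3,5,7,9,11,13,15): 0⊕1⊕1⊕1⊕0⊕0⊕1⊕1 = 1
s2 (pos 2,3,6,7,10,11,14,15): 0⊕1⊕0⊕1⊕1⊕0⊕1⊕1 = 1
s4 (pos 4,5,6,7,12,13,14,15): 0⊕1⊕0⊕1⊕0⊕1⊕1⊕1 = 1
s8 (pos 8,9,10,11,12,13,14,15): 0⊕0⊕1⊕0⊕0⊕1⊕1⊕1 = 0
Syndrome s8…s1 = 0111 → error at position 7.
Flip position 7: 001010100100111 → 001010000100111

001010000100111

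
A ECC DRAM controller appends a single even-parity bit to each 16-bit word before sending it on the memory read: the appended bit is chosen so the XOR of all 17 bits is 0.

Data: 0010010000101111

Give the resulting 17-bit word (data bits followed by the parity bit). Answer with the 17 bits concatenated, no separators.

XOR of the 16 data bits: 0⊕0⊕1⊕0⊕0⊕1⊕0⊕0⊕0⊕0⊕1⊕0⊕1⊕1⊕1⊕1 = 1
Parity bit = 1 (so all 17 bits XOR to 0).

00100100001011111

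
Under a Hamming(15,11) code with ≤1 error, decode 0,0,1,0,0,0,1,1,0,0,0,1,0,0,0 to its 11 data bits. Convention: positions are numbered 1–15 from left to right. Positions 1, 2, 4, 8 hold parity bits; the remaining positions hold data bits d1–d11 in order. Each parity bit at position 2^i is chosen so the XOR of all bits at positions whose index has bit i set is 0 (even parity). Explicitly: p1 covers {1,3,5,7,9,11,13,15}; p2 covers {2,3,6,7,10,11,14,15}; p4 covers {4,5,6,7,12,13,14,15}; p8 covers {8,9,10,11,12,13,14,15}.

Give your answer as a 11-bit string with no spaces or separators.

10010001000

s1 (pos 1,3,5,7,9,11,13,15): 0⊕1⊕0⊕1⊕0⊕0⊕0⊕0 = 0
s2 (pos 2,3,6,7,10,11,14,15): 0⊕1⊕0⊕1⊕0⊕0⊕0⊕0 = 0
s4 (pos 4,5,6,7,12,13,14,15): 0⊕0⊕0⊕1⊕1⊕0⊕0⊕0 = 0
s8 (pos 8,9,10,11,12,13,14,15): 1⊕0⊕0⊕0⊕1⊕0⊕0⊕0 = 0
Syndrome s8…s1 = 0000 → no error.
Read data bits from positions 3,5,6,7,9,10,11,12,13,14,15: 10010001000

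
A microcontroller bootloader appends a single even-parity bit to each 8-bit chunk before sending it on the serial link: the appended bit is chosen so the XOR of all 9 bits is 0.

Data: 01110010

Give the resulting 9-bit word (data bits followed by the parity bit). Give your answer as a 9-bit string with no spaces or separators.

XOR of the 8 data bits: 0⊕1⊕1⊕1⊕0⊕0⊕1⊕0 = 0
Parity bit = 0 (so all 9 bits XOR to 0).

011100100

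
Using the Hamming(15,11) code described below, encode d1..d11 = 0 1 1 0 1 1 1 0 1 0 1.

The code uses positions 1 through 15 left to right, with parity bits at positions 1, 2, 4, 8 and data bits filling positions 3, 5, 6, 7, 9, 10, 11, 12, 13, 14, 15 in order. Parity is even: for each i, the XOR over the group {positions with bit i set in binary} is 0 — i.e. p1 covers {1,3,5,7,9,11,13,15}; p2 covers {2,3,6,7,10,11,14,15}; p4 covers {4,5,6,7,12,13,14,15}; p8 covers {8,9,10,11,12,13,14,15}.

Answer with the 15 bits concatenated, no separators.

100011011110101

Place data at non-parity positions: p1 p2 0 p4 1 1 0 p8 1 1 1 0 1 0 1
p1 (pos 1,3,5,7,9,11,13,15): XOR of data positions = 0⊕1⊕0⊕1⊕1⊕1⊕1 = 1
p2 (pos 2,3,6,7,10,11,14,15): XOR of data positions = 0⊕1⊕0⊕1⊕1⊕0⊕1 = 0
p4 (pos 4,5,6,7,12,13,14,15): XOR of data positions = 1⊕1⊕0⊕0⊕1⊕0⊕1 = 0
p8 (pos 8,9,10,11,12,13,14,15): XOR of data positions = 1⊕1⊕1⊕0⊕1⊕0⊕1 = 1
Codeword: 100011011110101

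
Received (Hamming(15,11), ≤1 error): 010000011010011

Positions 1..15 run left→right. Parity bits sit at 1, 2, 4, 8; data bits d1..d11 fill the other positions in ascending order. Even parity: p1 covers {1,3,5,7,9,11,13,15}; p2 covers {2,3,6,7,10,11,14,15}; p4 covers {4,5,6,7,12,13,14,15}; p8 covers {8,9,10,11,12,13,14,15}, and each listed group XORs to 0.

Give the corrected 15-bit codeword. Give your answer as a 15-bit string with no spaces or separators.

s1 (pos 1,3,5,7,9,11,13,15): 0⊕0⊕0⊕0⊕1⊕1⊕0⊕1 = 1
s2 (pos 2,3,6,7,10,11,14,15): 1⊕0⊕0⊕0⊕0⊕1⊕1⊕1 = 0
s4 (pos 4,5,6,7,12,13,14,15): 0⊕0⊕0⊕0⊕0⊕0⊕1⊕1 = 0
s8 (pos 8,9,10,11,12,13,14,15): 1⊕1⊕0⊕1⊕0⊕0⊕1⊕1 = 1
Syndrome s8…s1 = 1001 → error at position 9.
Flip position 9: 010000011010011 → 010000010010011

010000010010011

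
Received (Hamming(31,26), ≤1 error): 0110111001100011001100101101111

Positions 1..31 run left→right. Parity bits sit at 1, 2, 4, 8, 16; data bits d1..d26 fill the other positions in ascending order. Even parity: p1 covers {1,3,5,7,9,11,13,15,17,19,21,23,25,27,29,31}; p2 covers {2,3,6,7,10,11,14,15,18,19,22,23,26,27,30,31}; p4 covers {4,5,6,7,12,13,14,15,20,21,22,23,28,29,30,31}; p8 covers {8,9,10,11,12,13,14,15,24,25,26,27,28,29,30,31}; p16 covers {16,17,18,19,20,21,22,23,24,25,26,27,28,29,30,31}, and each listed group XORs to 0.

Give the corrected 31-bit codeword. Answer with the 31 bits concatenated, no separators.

s1 (pos 1,3,5,7,9,11,13,15,17,19,21,23,25,27,29,31): 0⊕1⊕1⊕1⊕0⊕1⊕0⊕1⊕0⊕1⊕0⊕1⊕1⊕0⊕1⊕1 = 0
s2 (pos 2,3,6,7,10,11,14,15,18,19,22,23,26,27,30,31): 1⊕1⊕1⊕1⊕1⊕1⊕0⊕1⊕0⊕1⊕0⊕1⊕1⊕0⊕1⊕1 = 0
s4 (pos 4,5,6,7,12,13,14,15,20,21,22,23,28,29,30,31): 0⊕1⊕1⊕1⊕0⊕0⊕0⊕1⊕1⊕0⊕0⊕1⊕1⊕1⊕1⊕1 = 0
s8 (pos 8,9,10,11,12,13,14,15,24,25,26,27,28,29,30,31): 0⊕0⊕1⊕1⊕0⊕0⊕0⊕1⊕0⊕1⊕1⊕0⊕1⊕1⊕1⊕1 = 1
s16 (pos 16,17,18,19,20,21,22,23,24,25,26,27,28,29,30,31): 1⊕0⊕0⊕1⊕1⊕0⊕0⊕1⊕0⊕1⊕1⊕0⊕1⊕1⊕1⊕1 = 0
Syndrome s16…s1 = 01000 → error at position 8.
Flip position 8: 0110111001100011001100101101111 → 0110111101100011001100101101111

0110111101100011001100101101111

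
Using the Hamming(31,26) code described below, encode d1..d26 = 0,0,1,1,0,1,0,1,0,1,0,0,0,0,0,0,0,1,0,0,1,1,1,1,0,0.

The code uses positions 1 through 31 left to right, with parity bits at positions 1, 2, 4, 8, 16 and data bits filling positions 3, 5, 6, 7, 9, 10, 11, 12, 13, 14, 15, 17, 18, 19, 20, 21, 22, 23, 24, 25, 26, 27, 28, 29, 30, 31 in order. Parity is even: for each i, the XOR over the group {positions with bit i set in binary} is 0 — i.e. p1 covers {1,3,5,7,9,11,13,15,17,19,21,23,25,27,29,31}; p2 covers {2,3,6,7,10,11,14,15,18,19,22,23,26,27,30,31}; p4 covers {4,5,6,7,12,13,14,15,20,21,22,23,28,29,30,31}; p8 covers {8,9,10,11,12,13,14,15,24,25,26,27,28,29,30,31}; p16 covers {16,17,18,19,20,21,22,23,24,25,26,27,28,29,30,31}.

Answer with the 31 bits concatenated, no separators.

0101011101010101000000100111100

Place data at non-parity positions: p1 p2 0 p4 0 1 1 p8 0 1 0 1 0 1 0 p16 0 0 0 0 0 0 1 0 0 1 1 1 1 0 0
p1 (pos 1,3,5,7,9,11,13,15,17,19,21,23,25,27,29,31): XOR of data positions = 0⊕0⊕1⊕0⊕0⊕0⊕0⊕0⊕0⊕0⊕1⊕0⊕1⊕1⊕0 = 0
p2 (pos 2,3,6,7,10,11,14,15,18,19,22,23,26,27,30,31): XOR of data positions = 0⊕1⊕1⊕1⊕0⊕1⊕0⊕0⊕0⊕0⊕1⊕1⊕1⊕0⊕0 = 1
p4 (pos 4,5,6,7,12,13,14,15,20,21,22,23,28,29,30,31): XOR of data positions = 0⊕1⊕1⊕1⊕0⊕1⊕0⊕0⊕0⊕0⊕1⊕1⊕1⊕0⊕0 = 1
p8 (pos 8,9,10,11,12,13,14,15,24,25,26,27,28,29,30,31): XOR of data positions = 0⊕1⊕0⊕1⊕0⊕1⊕0⊕0⊕0⊕1⊕1⊕1⊕1⊕0⊕0 = 1
p16 (pos 16,17,18,19,20,21,22,23,24,25,26,27,28,29,30,31): XOR of data positions = 0⊕0⊕0⊕0⊕0⊕0⊕1⊕0⊕0⊕1⊕1⊕1⊕1⊕0⊕0 = 1
Codeword: 0101011101010101000000100111100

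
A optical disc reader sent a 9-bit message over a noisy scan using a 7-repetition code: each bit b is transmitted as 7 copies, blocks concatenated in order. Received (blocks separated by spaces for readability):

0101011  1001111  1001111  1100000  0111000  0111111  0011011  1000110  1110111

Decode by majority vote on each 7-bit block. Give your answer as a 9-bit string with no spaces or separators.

111001101

Block 1 (0101011): 4 ones → 1
Block 2 (1001111): 5 ones → 1
Block 3 (1001111): 5 ones → 1
Block 4 (1100000): 2 ones → 0
Block 5 (0111000): 3 ones → 0
Block 6 (0111111): 6 ones → 1
Block 7 (0011011): 4 ones → 1
Block 8 (1000110): 3 ones → 0
Block 9 (1110111): 6 ones → 1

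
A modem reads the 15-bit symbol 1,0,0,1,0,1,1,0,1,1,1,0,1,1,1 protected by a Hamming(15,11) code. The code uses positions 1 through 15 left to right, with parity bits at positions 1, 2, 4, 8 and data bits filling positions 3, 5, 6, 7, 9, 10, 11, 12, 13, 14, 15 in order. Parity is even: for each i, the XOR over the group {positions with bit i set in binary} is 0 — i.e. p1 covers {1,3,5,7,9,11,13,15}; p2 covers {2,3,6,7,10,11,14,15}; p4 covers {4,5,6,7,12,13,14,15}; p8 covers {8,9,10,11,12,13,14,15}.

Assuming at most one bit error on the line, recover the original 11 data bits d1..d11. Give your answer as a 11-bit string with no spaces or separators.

s1 (pos 1,3,5,7,9,11,13,15): 1⊕0⊕0⊕1⊕1⊕1⊕1⊕1 = 0
s2 (pos 2,3,6,7,10,11,14,15): 0⊕0⊕1⊕1⊕1⊕1⊕1⊕1 = 0
s4 (pos 4,5,6,7,12,13,14,15): 1⊕0⊕1⊕1⊕0⊕1⊕1⊕1 = 0
s8 (pos 8,9,10,11,12,13,14,15): 0⊕1⊕1⊕1⊕0⊕1⊕1⊕1 = 0
Syndrome s8…s1 = 0000 → no error.
Read data bits from positions 3,5,6,7,9,10,11,12,13,14,15: 00111110111

00111110111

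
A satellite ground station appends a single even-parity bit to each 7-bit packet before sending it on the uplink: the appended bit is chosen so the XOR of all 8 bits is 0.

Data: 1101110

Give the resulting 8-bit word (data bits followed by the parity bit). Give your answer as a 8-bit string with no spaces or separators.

XOR of the 7 data bits: 1⊕1⊕0⊕1⊕1⊕1⊕0 = 1
Parity bit = 1 (so all 8 bits XOR to 0).

11011101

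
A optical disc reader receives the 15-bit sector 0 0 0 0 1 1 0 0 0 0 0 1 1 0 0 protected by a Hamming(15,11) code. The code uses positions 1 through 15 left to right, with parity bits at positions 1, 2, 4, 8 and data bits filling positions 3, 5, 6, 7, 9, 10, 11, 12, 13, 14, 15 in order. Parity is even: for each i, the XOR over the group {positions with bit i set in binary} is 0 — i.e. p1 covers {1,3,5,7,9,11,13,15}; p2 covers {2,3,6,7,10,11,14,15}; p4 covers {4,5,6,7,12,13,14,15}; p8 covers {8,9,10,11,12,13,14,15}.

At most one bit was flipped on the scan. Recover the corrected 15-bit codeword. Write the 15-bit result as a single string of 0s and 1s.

s1 (pos 1,3,5,7,9,11,13,15): 0⊕0⊕1⊕0⊕0⊕0⊕1⊕0 = 0
s2 (pos 2,3,6,7,10,11,14,15): 0⊕0⊕1⊕0⊕0⊕0⊕0⊕0 = 1
s4 (pos 4,5,6,7,12,13,14,15): 0⊕1⊕1⊕0⊕1⊕1⊕0⊕0 = 0
s8 (pos 8,9,10,11,12,13,14,15): 0⊕0⊕0⊕0⊕1⊕1⊕0⊕0 = 0
Syndrome s8…s1 = 0010 → error at position 2.
Flip position 2: 000011000001100 → 010011000001100

010011000001100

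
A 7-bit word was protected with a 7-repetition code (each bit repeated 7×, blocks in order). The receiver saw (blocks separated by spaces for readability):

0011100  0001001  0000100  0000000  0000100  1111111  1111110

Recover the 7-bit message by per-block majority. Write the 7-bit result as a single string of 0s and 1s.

0000011

Block 1 (0011100): 3 ones → 0
Block 2 (0001001): 2 ones → 0
Block 3 (0000100): 1 one → 0
Block 4 (0000000): 0 ones → 0
Block 5 (0000100): 1 one → 0
Block 6 (1111111): 7 ones → 1
Block 7 (1111110): 6 ones → 1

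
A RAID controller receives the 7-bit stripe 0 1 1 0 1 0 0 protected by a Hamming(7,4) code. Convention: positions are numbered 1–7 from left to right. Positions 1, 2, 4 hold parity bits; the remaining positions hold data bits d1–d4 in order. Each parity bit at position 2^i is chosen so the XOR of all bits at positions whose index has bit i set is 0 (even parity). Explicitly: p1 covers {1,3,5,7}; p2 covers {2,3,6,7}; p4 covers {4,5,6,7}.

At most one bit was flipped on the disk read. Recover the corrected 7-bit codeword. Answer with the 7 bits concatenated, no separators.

0111100

s1 (pos 1,3,5,7): 0⊕1⊕1⊕0 = 0
s2 (pos 2,3,6,7): 1⊕1⊕0⊕0 = 0
s4 (pos 4,5,6,7): 0⊕1⊕0⊕0 = 1
Syndrome s4…s1 = 100 → error at position 4.
Flip position 4: 0110100 → 0111100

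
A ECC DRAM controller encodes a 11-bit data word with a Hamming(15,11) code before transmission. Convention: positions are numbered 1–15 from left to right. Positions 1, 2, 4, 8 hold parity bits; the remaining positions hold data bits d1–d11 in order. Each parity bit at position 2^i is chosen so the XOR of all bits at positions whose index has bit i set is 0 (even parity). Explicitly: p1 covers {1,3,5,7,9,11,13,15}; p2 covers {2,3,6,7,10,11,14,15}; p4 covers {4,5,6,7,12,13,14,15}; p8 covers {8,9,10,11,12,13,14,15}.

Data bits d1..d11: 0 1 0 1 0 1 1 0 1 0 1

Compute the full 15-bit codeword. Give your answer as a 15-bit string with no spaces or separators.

100010100110101

Place data at non-parity positions: p1 p2 0 p4 1 0 1 p8 0 1 1 0 1 0 1
p1 (pos 1,3,5,7,9,11,13,15): XOR of data positions = 0⊕1⊕1⊕0⊕1⊕1⊕1 = 1
p2 (pos 2,3,6,7,10,11,14,15): XOR of data positions = 0⊕0⊕1⊕1⊕1⊕0⊕1 = 0
p4 (pos 4,5,6,7,12,13,14,15): XOR of data positions = 1⊕0⊕1⊕0⊕1⊕0⊕1 = 0
p8 (pos 8,9,10,11,12,13,14,15): XOR of data positions = 0⊕1⊕1⊕0⊕1⊕0⊕1 = 0
Codeword: 100010100110101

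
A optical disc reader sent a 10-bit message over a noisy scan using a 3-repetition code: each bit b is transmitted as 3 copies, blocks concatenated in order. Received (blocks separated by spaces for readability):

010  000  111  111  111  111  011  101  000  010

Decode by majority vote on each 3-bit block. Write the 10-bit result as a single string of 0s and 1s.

Block 1 (010): 1 one → 0
Block 2 (000): 0 ones → 0
Block 3 (111): 3 ones → 1
Block 4 (111): 3 ones → 1
Block 5 (111): 3 ones → 1
Block 6 (111): 3 ones → 1
Block 7 (011): 2 ones → 1
Block 8 (101): 2 ones → 1
Block 9 (000): 0 ones → 0
Block 10 (010): 1 one → 0

0011111100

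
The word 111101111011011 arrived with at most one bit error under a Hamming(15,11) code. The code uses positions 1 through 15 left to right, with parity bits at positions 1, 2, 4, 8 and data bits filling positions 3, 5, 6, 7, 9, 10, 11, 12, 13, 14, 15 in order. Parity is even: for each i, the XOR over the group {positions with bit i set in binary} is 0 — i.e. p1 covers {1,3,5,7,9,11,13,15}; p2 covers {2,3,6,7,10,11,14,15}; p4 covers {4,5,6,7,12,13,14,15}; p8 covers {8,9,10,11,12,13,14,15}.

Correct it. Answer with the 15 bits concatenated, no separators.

s1 (pos 1,3,5,7,9,11,13,15): 1⊕1⊕0⊕1⊕1⊕1⊕0⊕1 = 0
s2 (pos 2,3,6,7,10,11,14,15): 1⊕1⊕1⊕1⊕0⊕1⊕1⊕1 = 1
s4 (pos 4,5,6,7,12,13,14,15): 1⊕0⊕1⊕1⊕1⊕0⊕1⊕1 = 0
s8 (pos 8,9,10,11,12,13,14,15): 1⊕1⊕0⊕1⊕1⊕0⊕1⊕1 = 0
Syndrome s8…s1 = 0010 → error at position 2.
Flip position 2: 111101111011011 → 101101111011011

101101111011011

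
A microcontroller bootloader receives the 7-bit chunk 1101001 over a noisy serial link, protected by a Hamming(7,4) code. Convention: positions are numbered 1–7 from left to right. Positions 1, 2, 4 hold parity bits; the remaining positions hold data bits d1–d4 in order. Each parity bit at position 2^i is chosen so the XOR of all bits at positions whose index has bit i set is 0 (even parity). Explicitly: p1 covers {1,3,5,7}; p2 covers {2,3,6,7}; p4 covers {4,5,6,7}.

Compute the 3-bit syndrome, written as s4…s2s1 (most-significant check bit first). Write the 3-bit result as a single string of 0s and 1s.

s1 (pos 1,3,5,7): 1⊕0⊕0⊕1 = 0
s2 (pos 2,3,6,7): 1⊕0⊕0⊕1 = 0
s4 (pos 4,5,6,7): 1⊕0⊕0⊕1 = 0
Syndrome s4…s1 = 000 → no error.

000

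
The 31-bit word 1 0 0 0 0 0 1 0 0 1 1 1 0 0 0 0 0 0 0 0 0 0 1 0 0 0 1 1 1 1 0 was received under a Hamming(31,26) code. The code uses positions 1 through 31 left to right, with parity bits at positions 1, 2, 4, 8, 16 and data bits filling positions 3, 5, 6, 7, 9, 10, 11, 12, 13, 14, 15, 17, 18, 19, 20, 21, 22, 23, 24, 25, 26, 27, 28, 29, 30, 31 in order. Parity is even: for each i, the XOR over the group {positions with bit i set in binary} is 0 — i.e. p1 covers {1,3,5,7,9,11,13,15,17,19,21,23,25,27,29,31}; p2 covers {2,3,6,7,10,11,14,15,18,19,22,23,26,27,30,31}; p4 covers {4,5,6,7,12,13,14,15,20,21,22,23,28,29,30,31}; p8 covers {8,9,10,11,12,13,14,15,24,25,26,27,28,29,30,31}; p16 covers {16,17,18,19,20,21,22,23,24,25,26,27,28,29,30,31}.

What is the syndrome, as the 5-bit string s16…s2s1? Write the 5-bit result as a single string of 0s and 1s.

s1 (pos 1,3,5,7,9,11,13,15,17,19,21,23,25,27,29,31): 1⊕0⊕0⊕1⊕0⊕1⊕0⊕0⊕0⊕0⊕0⊕1⊕0⊕1⊕1⊕0 = 0
s2 (pos 2,3,6,7,10,11,14,15,18,19,22,23,26,27,30,31): 0⊕0⊕0⊕1⊕1⊕1⊕0⊕0⊕0⊕0⊕0⊕1⊕0⊕1⊕1⊕0 = 0
s4 (pos 4,5,6,7,12,13,14,15,20,21,22,23,28,29,30,31): 0⊕0⊕0⊕1⊕1⊕0⊕0⊕0⊕0⊕0⊕0⊕1⊕1⊕1⊕1⊕0 = 0
s8 (pos 8,9,10,11,12,13,14,15,24,25,26,27,28,29,30,31): 0⊕0⊕1⊕1⊕1⊕0⊕0⊕0⊕0⊕0⊕0⊕1⊕1⊕1⊕1⊕0 = 1
s16 (pos 16,17,18,19,20,21,22,23,24,25,26,27,28,29,30,31): 0⊕0⊕0⊕0⊕0⊕0⊕0⊕1⊕0⊕0⊕0⊕1⊕1⊕1⊕1⊕0 = 1
Syndrome s16…s1 = 11000 → error at position 24.

11000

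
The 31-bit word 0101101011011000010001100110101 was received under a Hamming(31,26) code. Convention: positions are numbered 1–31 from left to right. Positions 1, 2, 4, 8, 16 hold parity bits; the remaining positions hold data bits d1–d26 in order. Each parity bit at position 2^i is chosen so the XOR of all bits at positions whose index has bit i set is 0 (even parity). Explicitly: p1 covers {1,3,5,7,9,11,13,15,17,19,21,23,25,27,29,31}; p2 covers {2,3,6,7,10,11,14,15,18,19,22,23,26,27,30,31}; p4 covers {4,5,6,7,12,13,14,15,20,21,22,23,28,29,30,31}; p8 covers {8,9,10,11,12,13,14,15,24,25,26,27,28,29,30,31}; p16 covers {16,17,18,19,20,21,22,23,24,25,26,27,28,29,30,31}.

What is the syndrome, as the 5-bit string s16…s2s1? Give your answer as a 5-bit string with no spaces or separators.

10110

s1 (pos 1,3,5,7,9,11,13,15,17,19,21,23,25,27,29,31): 0⊕0⊕1⊕1⊕1⊕0⊕1⊕0⊕0⊕0⊕0⊕1⊕0⊕1⊕1⊕1 = 0
s2 (pos 2,3,6,7,10,11,14,15,18,19,22,23,26,27,30,31): 1⊕0⊕0⊕1⊕1⊕0⊕0⊕0⊕1⊕0⊕1⊕1⊕1⊕1⊕0⊕1 = 1
s4 (pos 4,5,6,7,12,13,14,15,20,21,22,23,28,29,30,31): 1⊕1⊕0⊕1⊕1⊕1⊕0⊕0⊕0⊕0⊕1⊕1⊕0⊕1⊕0⊕1 = 1
s8 (pos 8,9,10,11,12,13,14,15,24,25,26,27,28,29,30,31): 0⊕1⊕1⊕0⊕1⊕1⊕0⊕0⊕0⊕0⊕1⊕1⊕0⊕1⊕0⊕1 = 0
s16 (pos 16,17,18,19,20,21,22,23,24,25,26,27,28,29,30,31): 0⊕0⊕1⊕0⊕0⊕0⊕1⊕1⊕0⊕0⊕1⊕1⊕0⊕1⊕0⊕1 = 1
Syndrome s16…s1 = 10110 → error at position 22.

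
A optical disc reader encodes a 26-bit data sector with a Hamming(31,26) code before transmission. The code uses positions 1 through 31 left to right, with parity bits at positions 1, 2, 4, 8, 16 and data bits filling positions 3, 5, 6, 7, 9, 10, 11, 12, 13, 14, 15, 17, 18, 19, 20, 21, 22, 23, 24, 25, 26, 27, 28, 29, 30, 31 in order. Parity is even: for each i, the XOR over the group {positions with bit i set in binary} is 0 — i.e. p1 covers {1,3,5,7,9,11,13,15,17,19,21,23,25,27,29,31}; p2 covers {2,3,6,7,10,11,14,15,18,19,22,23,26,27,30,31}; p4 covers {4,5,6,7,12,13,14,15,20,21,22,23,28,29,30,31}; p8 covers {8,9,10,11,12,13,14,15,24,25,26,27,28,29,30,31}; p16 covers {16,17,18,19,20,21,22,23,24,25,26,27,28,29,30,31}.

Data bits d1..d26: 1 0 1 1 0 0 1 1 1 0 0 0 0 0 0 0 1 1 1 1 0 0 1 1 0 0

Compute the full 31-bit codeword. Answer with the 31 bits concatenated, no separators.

1010011100111000000001111001100

Place data at non-parity positions: p1 p2 1 p4 0 1 1 p8 0 0 1 1 1 0 0 p16 0 0 0 0 0 1 1 1 1 0 0 1 1 0 0
p1 (pos 1,3,5,7,9,11,13,15,17,19,21,23,25,27,29,31): XOR of data positions = 1⊕0⊕1⊕0⊕1⊕1⊕0⊕0⊕0⊕0⊕1⊕1⊕0⊕1⊕0 = 1
p2 (pos 2,3,6,7,10,11,14,15,18,19,22,23,26,27,30,31): XOR of data positions = 1⊕1⊕1⊕0⊕1⊕0⊕0⊕0⊕0⊕1⊕1⊕0⊕0⊕0⊕0 = 0
p4 (pos 4,5,6,7,12,13,14,15,20,21,22,23,28,29,30,31): XOR of data positions = 0⊕1⊕1⊕1⊕1⊕0⊕0⊕0⊕0⊕1⊕1⊕1⊕1⊕0⊕0 = 0
p8 (pos 8,9,10,11,12,13,14,15,24,25,26,27,28,29,30,31): XOR of data positions = 0⊕0⊕1⊕1⊕1⊕0⊕0⊕1⊕1⊕0⊕0⊕1⊕1⊕0⊕0 = 1
p16 (pos 16,17,18,19,20,21,22,23,24,25,26,27,28,29,30,31): XOR of data positions = 0⊕0⊕0⊕0⊕0⊕1⊕1⊕1⊕1⊕0⊕0⊕1⊕1⊕0⊕0 = 0
Codeword: 1010011100111000000001111001100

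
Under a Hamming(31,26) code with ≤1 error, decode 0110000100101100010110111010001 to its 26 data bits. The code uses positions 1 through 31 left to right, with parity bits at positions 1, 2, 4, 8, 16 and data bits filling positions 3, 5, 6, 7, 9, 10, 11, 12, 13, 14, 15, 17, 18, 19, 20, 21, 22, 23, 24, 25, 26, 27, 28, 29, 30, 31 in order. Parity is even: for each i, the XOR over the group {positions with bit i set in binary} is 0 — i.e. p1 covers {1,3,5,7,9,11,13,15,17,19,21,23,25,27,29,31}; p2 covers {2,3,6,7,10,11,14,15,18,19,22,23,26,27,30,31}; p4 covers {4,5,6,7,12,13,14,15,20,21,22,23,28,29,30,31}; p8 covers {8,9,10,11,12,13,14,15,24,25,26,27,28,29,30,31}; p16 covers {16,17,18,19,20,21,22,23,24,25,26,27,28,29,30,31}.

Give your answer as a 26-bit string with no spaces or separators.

s1 (pos 1,3,5,7,9,11,13,15,17,19,21,23,25,27,29,31): 0⊕1⊕0⊕0⊕0⊕1⊕1⊕0⊕0⊕0⊕1⊕1⊕1⊕1⊕0⊕1 = 0
s2 (pos 2,3,6,7,10,11,14,15,18,19,22,23,26,27,30,31): 1⊕1⊕0⊕0⊕0⊕1⊕1⊕0⊕1⊕0⊕0⊕1⊕0⊕1⊕0⊕1 = 0
s4 (pos 4,5,6,7,12,13,14,15,20,21,22,23,28,29,30,31): 0⊕0⊕0⊕0⊕0⊕1⊕1⊕0⊕1⊕1⊕0⊕1⊕0⊕0⊕0⊕1 = 0
s8 (pos 8,9,10,11,12,13,14,15,24,25,26,27,28,29,30,31): 1⊕0⊕0⊕1⊕0⊕1⊕1⊕0⊕1⊕1⊕0⊕1⊕0⊕0⊕0⊕1 = 0
s16 (pos 16,17,18,19,20,21,22,23,24,25,26,27,28,29,30,31): 0⊕0⊕1⊕0⊕1⊕1⊕0⊕1⊕1⊕1⊕0⊕1⊕0⊕0⊕0⊕1 = 0
Syndrome s16…s1 = 00000 → no error.
Read data bits from positions 3,5,6,7,9,10,11,12,13,14,15,17,18,19,20,21,22,23,24,25,26,27,28,29,30,31: 10000010110010110111010001

10000010110010110111010001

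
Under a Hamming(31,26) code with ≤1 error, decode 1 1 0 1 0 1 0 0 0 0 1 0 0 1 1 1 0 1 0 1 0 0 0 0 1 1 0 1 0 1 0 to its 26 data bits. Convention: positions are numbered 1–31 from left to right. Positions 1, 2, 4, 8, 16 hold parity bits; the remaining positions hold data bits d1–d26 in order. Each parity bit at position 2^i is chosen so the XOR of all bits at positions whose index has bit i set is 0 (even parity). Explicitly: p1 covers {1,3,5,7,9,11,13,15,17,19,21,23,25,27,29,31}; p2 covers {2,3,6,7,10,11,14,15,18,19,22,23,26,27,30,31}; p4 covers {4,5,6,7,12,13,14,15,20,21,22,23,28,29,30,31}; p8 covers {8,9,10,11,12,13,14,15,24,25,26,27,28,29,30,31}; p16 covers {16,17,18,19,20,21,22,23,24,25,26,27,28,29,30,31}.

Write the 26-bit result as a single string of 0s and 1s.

s1 (pos 1,3,5,7,9,11,13,15,17,19,21,23,25,27,29,31): 1⊕0⊕0⊕0⊕0⊕1⊕0⊕1⊕0⊕0⊕0⊕0⊕1⊕0⊕0⊕0 = 0
s2 (pos 2,3,6,7,10,11,14,15,18,19,22,23,26,27,30,31): 1⊕0⊕1⊕0⊕0⊕1⊕1⊕1⊕1⊕0⊕0⊕0⊕1⊕0⊕1⊕0 = 0
s4 (pos 4,5,6,7,12,13,14,15,20,21,22,23,28,29,30,31): 1⊕0⊕1⊕0⊕0⊕0⊕1⊕1⊕1⊕0⊕0⊕0⊕1⊕0⊕1⊕0 = 1
s8 (pos 8,9,10,11,12,13,14,15,24,25,26,27,28,29,30,31): 0⊕0⊕0⊕1⊕0⊕0⊕1⊕1⊕0⊕1⊕1⊕0⊕1⊕0⊕1⊕0 = 1
s16 (pos 16,17,18,19,20,21,22,23,24,25,26,27,28,29,30,31): 1⊕0⊕1⊕0⊕1⊕0⊕0⊕0⊕0⊕1⊕1⊕0⊕1⊕0⊕1⊕0 = 1
Syndrome s16…s1 = 11100 → error at position 28.
Flip position 28: 1101010000100111010100001101010 → 1101010000100111010100001100010
Read data bits from positions 3,5,6,7,9,10,11,12,13,14,15,17,18,19,20,21,22,23,24,25,26,27,28,29,30,31: 00100010011010100001100010

00100010011010100001100010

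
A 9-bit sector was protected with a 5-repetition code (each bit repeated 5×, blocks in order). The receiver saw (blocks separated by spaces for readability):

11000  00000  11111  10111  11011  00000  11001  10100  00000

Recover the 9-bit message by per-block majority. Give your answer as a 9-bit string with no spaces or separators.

Block 1 (11000): 2 ones → 0
Block 2 (00000): 0 ones → 0
Block 3 (11111): 5 ones → 1
Block 4 (10111): 4 ones → 1
Block 5 (11011): 4 ones → 1
Block 6 (00000): 0 ones → 0
Block 7 (11001): 3 ones → 1
Block 8 (10100): 2 ones → 0
Block 9 (00000): 0 ones → 0

001110100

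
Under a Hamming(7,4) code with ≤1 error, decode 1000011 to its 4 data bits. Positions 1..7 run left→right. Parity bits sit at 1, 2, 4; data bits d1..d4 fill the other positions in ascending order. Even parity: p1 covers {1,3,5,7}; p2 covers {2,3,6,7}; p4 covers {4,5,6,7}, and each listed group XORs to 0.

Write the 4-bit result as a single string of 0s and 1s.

s1 (pos 1,3,5,7): 1⊕0⊕0⊕1 = 0
s2 (pos 2,3,6,7): 0⊕0⊕1⊕1 = 0
s4 (pos 4,5,6,7): 0⊕0⊕1⊕1 = 0
Syndrome s4…s1 = 000 → no error.
Read data bits from positions 3,5,6,7: 0011

0011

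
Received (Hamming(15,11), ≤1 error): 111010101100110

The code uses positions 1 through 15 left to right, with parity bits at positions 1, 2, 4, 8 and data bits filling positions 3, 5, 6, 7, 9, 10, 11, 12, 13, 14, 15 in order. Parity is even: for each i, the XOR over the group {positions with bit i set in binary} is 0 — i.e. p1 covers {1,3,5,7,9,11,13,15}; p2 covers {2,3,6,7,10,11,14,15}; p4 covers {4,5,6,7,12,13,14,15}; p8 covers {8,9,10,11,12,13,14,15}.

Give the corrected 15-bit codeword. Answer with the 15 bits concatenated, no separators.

101010101100110

s1 (pos 1,3,5,7,9,11,13,15): 1⊕1⊕1⊕1⊕1⊕0⊕1⊕0 = 0
s2 (pos 2,3,6,7,10,11,14,15): 1⊕1⊕0⊕1⊕1⊕0⊕1⊕0 = 1
s4 (pos 4,5,6,7,12,13,14,15): 0⊕1⊕0⊕1⊕0⊕1⊕1⊕0 = 0
s8 (pos 8,9,10,11,12,13,14,15): 0⊕1⊕1⊕0⊕0⊕1⊕1⊕0 = 0
Syndrome s8…s1 = 0010 → error at position 2.
Flip position 2: 111010101100110 → 101010101100110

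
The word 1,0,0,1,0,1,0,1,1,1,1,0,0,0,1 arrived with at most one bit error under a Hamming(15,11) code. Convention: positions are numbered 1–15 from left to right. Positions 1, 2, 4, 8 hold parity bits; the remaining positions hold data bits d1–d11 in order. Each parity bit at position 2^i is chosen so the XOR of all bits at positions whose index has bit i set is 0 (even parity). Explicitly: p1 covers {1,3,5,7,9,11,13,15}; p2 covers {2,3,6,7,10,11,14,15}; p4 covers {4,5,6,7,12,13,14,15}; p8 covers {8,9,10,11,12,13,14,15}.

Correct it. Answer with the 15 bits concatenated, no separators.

100101011111001

s1 (pos 1,3,5,7,9,11,13,15): 1⊕0⊕0⊕0⊕1⊕1⊕0⊕1 = 0
s2 (pos 2,3,6,7,10,11,14,15): 0⊕0⊕1⊕0⊕1⊕1⊕0⊕1 = 0
s4 (pos 4,5,6,7,12,13,14,15): 1⊕0⊕1⊕0⊕0⊕0⊕0⊕1 = 1
s8 (pos 8,9,10,11,12,13,14,15): 1⊕1⊕1⊕1⊕0⊕0⊕0⊕1 = 1
Syndrome s8…s1 = 1100 → error at position 12.
Flip position 12: 100101011110001 → 100101011111001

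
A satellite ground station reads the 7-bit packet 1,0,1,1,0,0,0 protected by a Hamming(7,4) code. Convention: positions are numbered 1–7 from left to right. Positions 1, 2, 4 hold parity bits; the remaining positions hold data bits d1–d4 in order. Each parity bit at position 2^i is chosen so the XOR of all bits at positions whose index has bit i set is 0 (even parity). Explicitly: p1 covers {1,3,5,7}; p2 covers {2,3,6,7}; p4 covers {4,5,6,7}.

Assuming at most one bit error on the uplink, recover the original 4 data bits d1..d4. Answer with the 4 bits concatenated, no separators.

1010

s1 (pos 1,3,5,7): 1⊕1⊕0⊕0 = 0
s2 (pos 2,3,6,7): 0⊕1⊕0⊕0 = 1
s4 (pos 4,5,6,7): 1⊕0⊕0⊕0 = 1
Syndrome s4…s1 = 110 → error at position 6.
Flip position 6: 1011000 → 1011010
Read data bits from positions 3,5,6,7: 1010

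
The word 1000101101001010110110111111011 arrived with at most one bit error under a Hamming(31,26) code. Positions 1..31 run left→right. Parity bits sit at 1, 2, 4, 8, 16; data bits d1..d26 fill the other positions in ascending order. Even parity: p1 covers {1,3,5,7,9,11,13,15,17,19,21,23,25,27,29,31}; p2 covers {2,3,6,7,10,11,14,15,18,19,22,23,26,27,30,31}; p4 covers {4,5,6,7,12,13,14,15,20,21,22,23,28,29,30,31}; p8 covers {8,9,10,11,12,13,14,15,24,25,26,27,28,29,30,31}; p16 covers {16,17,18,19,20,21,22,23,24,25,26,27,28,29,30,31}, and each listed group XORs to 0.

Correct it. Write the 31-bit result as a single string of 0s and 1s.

s1 (pos 1,3,5,7,9,11,13,15,17,19,21,23,25,27,29,31): 1⊕0⊕1⊕1⊕0⊕0⊕1⊕1⊕1⊕0⊕1⊕1⊕1⊕1⊕0⊕1 = 1
s2 (pos 2,3,6,7,10,11,14,15,18,19,22,23,26,27,30,31): 0⊕0⊕0⊕1⊕1⊕0⊕0⊕1⊕1⊕0⊕0⊕1⊕1⊕1⊕1⊕1 = 1
s4 (pos 4,5,6,7,12,13,14,15,20,21,22,23,28,29,30,31): 0⊕1⊕0⊕1⊕0⊕1⊕0⊕1⊕1⊕1⊕0⊕1⊕1⊕0⊕1⊕1 = 0
s8 (pos 8,9,10,11,12,13,14,15,24,25,26,27,28,29,30,31): 1⊕0⊕1⊕0⊕0⊕1⊕0⊕1⊕1⊕1⊕1⊕1⊕1⊕0⊕1⊕1 = 1
s16 (pos 16,17,18,19,20,21,22,23,24,25,26,27,28,29,30,31): 0⊕1⊕1⊕0⊕1⊕1⊕0⊕1⊕1⊕1⊕1⊕1⊕1⊕0⊕1⊕1 = 0
Syndrome s16…s1 = 01011 → error at position 11.
Flip position 11: 1000101101001010110110111111011 → 1000101101101010110110111111011

1000101101101010110110111111011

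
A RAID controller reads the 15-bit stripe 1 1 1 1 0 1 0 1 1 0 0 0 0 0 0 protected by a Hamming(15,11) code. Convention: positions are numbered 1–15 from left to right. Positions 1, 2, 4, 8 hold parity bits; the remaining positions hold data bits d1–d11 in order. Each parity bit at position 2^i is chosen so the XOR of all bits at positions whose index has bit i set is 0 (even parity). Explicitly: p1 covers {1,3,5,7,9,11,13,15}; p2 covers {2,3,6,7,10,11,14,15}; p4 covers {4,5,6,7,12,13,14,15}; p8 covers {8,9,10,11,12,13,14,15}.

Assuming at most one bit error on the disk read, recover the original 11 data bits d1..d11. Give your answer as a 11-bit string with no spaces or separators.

00101000000

s1 (pos 1,3,5,7,9,11,13,15): 1⊕1⊕0⊕0⊕1⊕0⊕0⊕0 = 1
s2 (pos 2,3,6,7,10,11,14,15): 1⊕1⊕1⊕0⊕0⊕0⊕0⊕0 = 1
s4 (pos 4,5,6,7,12,13,14,15): 1⊕0⊕1⊕0⊕0⊕0⊕0⊕0 = 0
s8 (pos 8,9,10,11,12,13,14,15): 1⊕1⊕0⊕0⊕0⊕0⊕0⊕0 = 0
Syndrome s8…s1 = 0011 → error at position 3.
Flip position 3: 111101011000000 → 110101011000000
Read data bits from positions 3,5,6,7,9,10,11,12,13,14,15: 00101000000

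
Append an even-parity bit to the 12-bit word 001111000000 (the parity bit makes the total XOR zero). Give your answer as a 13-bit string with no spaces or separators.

0011110000000

XOR of the 12 data bits: 0⊕0⊕1⊕1⊕1⊕1⊕0⊕0⊕0⊕0⊕0⊕0 = 0
Parity bit = 0 (so all 13 bits XOR to 0).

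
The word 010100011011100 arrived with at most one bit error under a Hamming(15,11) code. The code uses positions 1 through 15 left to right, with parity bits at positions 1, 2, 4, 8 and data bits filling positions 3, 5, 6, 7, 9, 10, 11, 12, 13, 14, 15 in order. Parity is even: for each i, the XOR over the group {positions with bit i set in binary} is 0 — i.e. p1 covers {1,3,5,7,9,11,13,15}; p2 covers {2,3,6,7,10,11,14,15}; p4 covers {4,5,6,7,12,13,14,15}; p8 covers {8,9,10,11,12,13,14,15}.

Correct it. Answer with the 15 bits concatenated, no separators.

s1 (pos 1,3,5,7,9,11,13,15): 0⊕0⊕0⊕0⊕1⊕1⊕1⊕0 = 1
s2 (pos 2,3,6,7,10,11,14,15): 1⊕0⊕0⊕0⊕0⊕1⊕0⊕0 = 0
s4 (pos 4,5,6,7,12,13,14,15): 1⊕0⊕0⊕0⊕1⊕1⊕0⊕0 = 1
s8 (pos 8,9,10,11,12,13,14,15): 1⊕1⊕0⊕1⊕1⊕1⊕0⊕0 = 1
Syndrome s8…s1 = 1101 → error at position 13.
Flip position 13: 010100011011100 → 010100011011000

010100011011000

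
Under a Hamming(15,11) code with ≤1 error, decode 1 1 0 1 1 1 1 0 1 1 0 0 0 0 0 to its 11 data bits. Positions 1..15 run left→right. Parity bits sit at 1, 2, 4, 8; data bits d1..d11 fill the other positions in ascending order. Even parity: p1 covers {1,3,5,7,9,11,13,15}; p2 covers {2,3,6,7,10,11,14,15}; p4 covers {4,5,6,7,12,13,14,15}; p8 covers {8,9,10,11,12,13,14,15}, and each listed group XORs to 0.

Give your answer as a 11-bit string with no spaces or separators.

s1 (pos 1,3,5,7,9,11,13,15): 1⊕0⊕1⊕1⊕1⊕0⊕0⊕0 = 0
s2 (pos 2,3,6,7,10,11,14,15): 1⊕0⊕1⊕1⊕1⊕0⊕0⊕0 = 0
s4 (pos 4,5,6,7,12,13,14,15): 1⊕1⊕1⊕1⊕0⊕0⊕0⊕0 = 0
s8 (pos 8,9,10,11,12,13,14,15): 0⊕1⊕1⊕0⊕0⊕0⊕0⊕0 = 0
Syndrome s8…s1 = 0000 → no error.
Read data bits from positions 3,5,6,7,9,10,11,12,13,14,15: 01111100000

01111100000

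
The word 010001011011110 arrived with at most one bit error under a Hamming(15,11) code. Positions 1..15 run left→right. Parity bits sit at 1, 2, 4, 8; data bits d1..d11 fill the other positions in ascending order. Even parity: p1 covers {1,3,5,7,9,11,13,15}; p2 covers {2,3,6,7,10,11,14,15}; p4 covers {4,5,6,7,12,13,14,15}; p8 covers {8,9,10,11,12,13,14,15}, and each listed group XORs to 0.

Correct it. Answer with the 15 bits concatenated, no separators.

s1 (pos 1,3,5,7,9,11,13,15): 0⊕0⊕0⊕0⊕1⊕1⊕1⊕0 = 1
s2 (pos 2,3,6,7,10,11,14,15): 1⊕0⊕1⊕0⊕0⊕1⊕1⊕0 = 0
s4 (pos 4,5,6,7,12,13,14,15): 0⊕0⊕1⊕0⊕1⊕1⊕1⊕0 = 0
s8 (pos 8,9,10,11,12,13,14,15): 1⊕1⊕0⊕1⊕1⊕1⊕1⊕0 = 0
Syndrome s8…s1 = 0001 → error at position 1.
Flip position 1: 010001011011110 → 110001011011110

110001011011110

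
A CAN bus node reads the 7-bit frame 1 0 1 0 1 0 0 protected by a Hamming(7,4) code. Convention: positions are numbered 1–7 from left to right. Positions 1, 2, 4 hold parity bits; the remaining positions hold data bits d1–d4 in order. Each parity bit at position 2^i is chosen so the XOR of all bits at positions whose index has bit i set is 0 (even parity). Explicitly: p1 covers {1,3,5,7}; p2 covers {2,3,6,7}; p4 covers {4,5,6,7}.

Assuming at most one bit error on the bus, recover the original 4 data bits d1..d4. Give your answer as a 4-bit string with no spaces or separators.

s1 (pos 1,3,5,7): 1⊕1⊕1⊕0 = 1
s2 (pos 2,3,6,7): 0⊕1⊕0⊕0 = 1
s4 (pos 4,5,6,7): 0⊕1⊕0⊕0 = 1
Syndrome s4…s1 = 111 → error at position 7.
Flip position 7: 1010100 → 1010101
Read data bits from positions 3,5,6,7: 1101

1101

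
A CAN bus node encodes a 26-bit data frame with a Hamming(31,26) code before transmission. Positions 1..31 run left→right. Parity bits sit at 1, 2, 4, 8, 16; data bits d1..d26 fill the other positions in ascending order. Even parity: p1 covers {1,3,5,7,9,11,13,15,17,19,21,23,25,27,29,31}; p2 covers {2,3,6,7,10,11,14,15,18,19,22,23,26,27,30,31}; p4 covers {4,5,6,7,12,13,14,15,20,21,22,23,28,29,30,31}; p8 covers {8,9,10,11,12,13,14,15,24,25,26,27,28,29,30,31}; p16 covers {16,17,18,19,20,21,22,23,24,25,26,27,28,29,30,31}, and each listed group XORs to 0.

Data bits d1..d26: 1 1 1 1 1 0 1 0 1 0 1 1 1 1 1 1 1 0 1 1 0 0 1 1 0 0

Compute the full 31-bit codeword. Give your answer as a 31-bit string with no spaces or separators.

0010111010101010111111011001100

Place data at non-parity positions: p1 p2 1 p4 1 1 1 p8 1 0 1 0 1 0 1 p16 1 1 1 1 1 1 0 1 1 0 0 1 1 0 0
p1 (pos 1,3,5,7,9,11,13,15,17,19,21,23,25,27,29,31): XOR of data positions = 1⊕1⊕1⊕1⊕1⊕1⊕1⊕1⊕1⊕1⊕0⊕1⊕0⊕1⊕0 = 0
p2 (pos 2,3,6,7,10,11,14,15,18,19,22,23,26,27,30,31): XOR of data positions = 1⊕1⊕1⊕0⊕1⊕0⊕1⊕1⊕1⊕1⊕0⊕0⊕0⊕0⊕0 = 0
p4 (pos 4,5,6,7,12,13,14,15,20,21,22,23,28,29,30,31): XOR of data positions = 1⊕1⊕1⊕0⊕1⊕0⊕1⊕1⊕1⊕1⊕0⊕1⊕1⊕0⊕0 = 0
p8 (pos 8,9,10,11,12,13,14,15,24,25,26,27,28,29,30,31): XOR of data positions = 1⊕0⊕1⊕0⊕1⊕0⊕1⊕1⊕1⊕0⊕0⊕1⊕1⊕0⊕0 = 0
p16 (pos 16,17,18,19,20,21,22,23,24,25,26,27,28,29,30,31): XOR of data positions = 1⊕1⊕1⊕1⊕1⊕1⊕0⊕1⊕1⊕0⊕0⊕1⊕1⊕0⊕0 = 0
Codeword: 0010111010101010111111011001100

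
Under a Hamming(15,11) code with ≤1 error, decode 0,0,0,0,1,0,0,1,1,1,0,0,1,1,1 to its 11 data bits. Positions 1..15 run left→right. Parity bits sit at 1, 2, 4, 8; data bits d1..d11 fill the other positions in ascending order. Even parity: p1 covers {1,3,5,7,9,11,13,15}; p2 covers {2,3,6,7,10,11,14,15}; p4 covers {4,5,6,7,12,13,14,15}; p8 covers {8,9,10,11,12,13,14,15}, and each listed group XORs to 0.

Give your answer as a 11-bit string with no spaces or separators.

01001100111

s1 (pos 1,3,5,7,9,11,13,15): 0⊕0⊕1⊕0⊕1⊕0⊕1⊕1 = 0
s2 (pos 2,3,6,7,10,11,14,15): 0⊕0⊕0⊕0⊕1⊕0⊕1⊕1 = 1
s4 (pos 4,5,6,7,12,13,14,15): 0⊕1⊕0⊕0⊕0⊕1⊕1⊕1 = 0
s8 (pos 8,9,10,11,12,13,14,15): 1⊕1⊕1⊕0⊕0⊕1⊕1⊕1 = 0
Syndrome s8…s1 = 0010 → error at position 2.
Flip position 2: 000010011100111 → 010010011100111
Read data bits from positions 3,5,6,7,9,10,11,12,13,14,15: 01001100111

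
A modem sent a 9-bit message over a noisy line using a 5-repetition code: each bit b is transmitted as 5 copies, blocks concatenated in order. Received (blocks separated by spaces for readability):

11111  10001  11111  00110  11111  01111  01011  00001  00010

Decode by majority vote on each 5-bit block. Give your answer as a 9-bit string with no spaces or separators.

101011100

Block 1 (11111): 5 ones → 1
Block 2 (10001): 2 ones → 0
Block 3 (11111): 5 ones → 1
Block 4 (00110): 2 ones → 0
Block 5 (11111): 5 ones → 1
Block 6 (01111): 4 ones → 1
Block 7 (01011): 3 ones → 1
Block 8 (00001): 1 one → 0
Block 9 (00010): 1 one → 0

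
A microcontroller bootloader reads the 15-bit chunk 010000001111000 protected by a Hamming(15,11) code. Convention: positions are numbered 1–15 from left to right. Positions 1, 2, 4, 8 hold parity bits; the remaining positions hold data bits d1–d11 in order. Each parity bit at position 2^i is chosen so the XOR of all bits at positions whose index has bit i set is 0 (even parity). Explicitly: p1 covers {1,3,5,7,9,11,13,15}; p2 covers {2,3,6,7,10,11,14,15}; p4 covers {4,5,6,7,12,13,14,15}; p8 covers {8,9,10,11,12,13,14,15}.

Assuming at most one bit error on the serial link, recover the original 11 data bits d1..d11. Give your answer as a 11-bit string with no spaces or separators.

s1 (pos 1,3,5,7,9,11,13,15): 0⊕0⊕0⊕0⊕1⊕1⊕0⊕0 = 0
s2 (pos 2,3,6,7,10,11,14,15): 1⊕0⊕0⊕0⊕1⊕1⊕0⊕0 = 1
s4 (pos 4,5,6,7,12,13,14,15): 0⊕0⊕0⊕0⊕1⊕0⊕0⊕0 = 1
s8 (pos 8,9,10,11,12,13,14,15): 0⊕1⊕1⊕1⊕1⊕0⊕0⊕0 = 0
Syndrome s8…s1 = 0110 → error at position 6.
Flip position 6: 010000001111000 → 010001001111000
Read data bits from positions 3,5,6,7,9,10,11,12,13,14,15: 00101111000

00101111000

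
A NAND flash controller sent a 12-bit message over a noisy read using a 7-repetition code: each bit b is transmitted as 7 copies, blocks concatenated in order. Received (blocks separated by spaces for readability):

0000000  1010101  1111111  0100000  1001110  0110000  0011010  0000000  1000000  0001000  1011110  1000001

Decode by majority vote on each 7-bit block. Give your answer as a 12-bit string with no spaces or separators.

011010000010

Block 1 (0000000): 0 ones → 0
Block 2 (1010101): 4 ones → 1
Block 3 (1111111): 7 ones → 1
Block 4 (0100000): 1 one → 0
Block 5 (1001110): 4 ones → 1
Block 6 (0110000): 2 ones → 0
Block 7 (0011010): 3 ones → 0
Block 8 (0000000): 0 ones → 0
Block 9 (1000000): 1 one → 0
Block 10 (0001000): 1 one → 0
Block 11 (1011110): 5 ones → 1
Block 12 (1000001): 2 ones → 0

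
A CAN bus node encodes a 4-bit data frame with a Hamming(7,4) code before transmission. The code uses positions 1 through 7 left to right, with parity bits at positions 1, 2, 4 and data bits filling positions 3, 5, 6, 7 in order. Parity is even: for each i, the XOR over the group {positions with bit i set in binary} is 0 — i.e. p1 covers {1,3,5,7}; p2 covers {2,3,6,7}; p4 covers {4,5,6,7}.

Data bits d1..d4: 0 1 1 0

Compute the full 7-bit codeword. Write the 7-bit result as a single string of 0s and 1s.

1100110

Place data at non-parity positions: p1 p2 0 p4 1 1 0
p1 (pos 1,3,5,7): XOR of data positions = 0⊕1⊕0 = 1
p2 (pos 2,3,6,7): XOR of data positions = 0⊕1⊕0 = 1
p4 (pos 4,5,6,7): XOR of data positions = 1⊕1⊕0 = 0
Codeword: 1100110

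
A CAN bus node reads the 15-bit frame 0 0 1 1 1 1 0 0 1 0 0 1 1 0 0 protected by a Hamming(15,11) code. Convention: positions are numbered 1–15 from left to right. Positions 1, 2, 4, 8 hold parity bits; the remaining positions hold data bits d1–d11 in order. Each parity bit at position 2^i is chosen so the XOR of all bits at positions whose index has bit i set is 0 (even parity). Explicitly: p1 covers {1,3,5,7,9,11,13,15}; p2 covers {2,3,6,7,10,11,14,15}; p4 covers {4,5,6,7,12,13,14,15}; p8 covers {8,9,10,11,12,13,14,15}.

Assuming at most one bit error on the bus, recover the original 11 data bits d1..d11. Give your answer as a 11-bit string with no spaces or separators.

11101000100

s1 (pos 1,3,5,7,9,11,13,15): 0⊕1⊕1⊕0⊕1⊕0⊕1⊕0 = 0
s2 (pos 2,3,6,7,10,11,14,15): 0⊕1⊕1⊕0⊕0⊕0⊕0⊕0 = 0
s4 (pos 4,5,6,7,12,13,14,15): 1⊕1⊕1⊕0⊕1⊕1⊕0⊕0 = 1
s8 (pos 8,9,10,11,12,13,14,15): 0⊕1⊕0⊕0⊕1⊕1⊕0⊕0 = 1
Syndrome s8…s1 = 1100 → error at position 12.
Flip position 12: 001111001001100 → 001111001000100
Read data bits from positions 3,5,6,7,9,10,11,12,13,14,15: 11101000100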